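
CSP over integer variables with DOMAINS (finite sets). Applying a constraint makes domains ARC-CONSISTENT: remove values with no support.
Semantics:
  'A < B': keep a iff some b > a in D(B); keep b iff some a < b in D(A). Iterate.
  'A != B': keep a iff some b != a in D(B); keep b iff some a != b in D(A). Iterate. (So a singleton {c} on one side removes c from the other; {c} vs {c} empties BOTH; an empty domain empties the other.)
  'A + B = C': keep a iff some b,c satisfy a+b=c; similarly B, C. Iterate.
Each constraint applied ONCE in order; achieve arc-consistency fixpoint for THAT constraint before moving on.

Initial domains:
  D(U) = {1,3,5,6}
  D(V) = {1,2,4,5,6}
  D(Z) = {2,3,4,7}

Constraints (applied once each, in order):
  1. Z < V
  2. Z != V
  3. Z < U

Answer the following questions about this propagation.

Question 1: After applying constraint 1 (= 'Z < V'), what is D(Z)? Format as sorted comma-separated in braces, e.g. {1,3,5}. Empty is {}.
Constraint 1 (Z < V) on D(Z)={2,3,4,7} D(V)={1,2,4,5,6}: Z {2,3,4,7}->{2,3,4}; V {1,2,4,5,6}->{4,5,6}
So after constraint 1: D(Z) = {2,3,4}

Answer: {2,3,4}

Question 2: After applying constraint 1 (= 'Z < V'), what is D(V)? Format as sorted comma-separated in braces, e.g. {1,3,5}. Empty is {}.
Answer: {4,5,6}

Derivation:
Constraint 1 (Z < V) on D(Z)={2,3,4,7} D(V)={1,2,4,5,6}: Z {2,3,4,7}->{2,3,4}; V {1,2,4,5,6}->{4,5,6}
So after constraint 1: D(V) = {4,5,6}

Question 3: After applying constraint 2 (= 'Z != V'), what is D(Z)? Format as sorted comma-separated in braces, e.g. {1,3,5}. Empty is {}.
Constraint 1 (Z < V) on D(Z)={2,3,4,7} D(V)={1,2,4,5,6}: Z {2,3,4,7}->{2,3,4}; V {1,2,4,5,6}->{4,5,6}
Constraint 2 (Z != V) on D(Z)={2,3,4} D(V)={4,5,6}: no change
So after constraint 2: D(Z) = {2,3,4}

Answer: {2,3,4}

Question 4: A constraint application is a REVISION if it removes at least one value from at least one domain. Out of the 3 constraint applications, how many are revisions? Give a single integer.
Constraint 1 (Z < V) on D(Z)={2,3,4,7} D(V)={1,2,4,5,6}: Z {2,3,4,7}->{2,3,4}; V {1,2,4,5,6}->{4,5,6} => REVISION
Constraint 2 (Z != V) on D(Z)={2,3,4} D(V)={4,5,6}: no change => not a revision
Constraint 3 (Z < U) on D(Z)={2,3,4} D(U)={1,3,5,6}: U {1,3,5,6}->{3,5,6} => REVISION
Total revisions = 2

Answer: 2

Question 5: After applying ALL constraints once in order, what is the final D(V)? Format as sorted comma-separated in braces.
Constraint 1 (Z < V) on D(Z)={2,3,4,7} D(V)={1,2,4,5,6}: Z {2,3,4,7}->{2,3,4}; V {1,2,4,5,6}->{4,5,6}
Constraint 2 (Z != V) on D(Z)={2,3,4} D(V)={4,5,6}: no change
Constraint 3 (Z < U) on D(Z)={2,3,4} D(U)={1,3,5,6}: U {1,3,5,6}->{3,5,6}
So after all 3 constraints: D(V) = {4,5,6}

Answer: {4,5,6}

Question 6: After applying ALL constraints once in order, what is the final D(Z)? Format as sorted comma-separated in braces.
Constraint 1 (Z < V) on D(Z)={2,3,4,7} D(V)={1,2,4,5,6}: Z {2,3,4,7}->{2,3,4}; V {1,2,4,5,6}->{4,5,6}
Constraint 2 (Z != V) on D(Z)={2,3,4} D(V)={4,5,6}: no change
Constraint 3 (Z < U) on D(Z)={2,3,4} D(U)={1,3,5,6}: U {1,3,5,6}->{3,5,6}
So after all 3 constraints: D(Z) = {2,3,4}

Answer: {2,3,4}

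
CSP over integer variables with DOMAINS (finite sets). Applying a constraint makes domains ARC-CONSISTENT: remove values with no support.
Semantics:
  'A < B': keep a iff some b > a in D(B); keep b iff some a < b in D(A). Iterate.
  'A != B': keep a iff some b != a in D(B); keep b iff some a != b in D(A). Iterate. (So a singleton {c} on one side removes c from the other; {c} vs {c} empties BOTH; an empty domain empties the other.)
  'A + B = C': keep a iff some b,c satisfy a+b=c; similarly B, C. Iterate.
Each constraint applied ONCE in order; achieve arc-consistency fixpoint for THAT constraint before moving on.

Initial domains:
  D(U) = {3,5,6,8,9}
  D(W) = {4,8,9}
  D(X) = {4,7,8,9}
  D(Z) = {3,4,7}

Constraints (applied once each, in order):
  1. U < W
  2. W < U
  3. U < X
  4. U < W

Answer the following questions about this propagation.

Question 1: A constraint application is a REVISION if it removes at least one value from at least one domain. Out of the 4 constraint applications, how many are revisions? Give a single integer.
Constraint 1 (U < W) on D(U)={3,5,6,8,9} D(W)={4,8,9}: U {3,5,6,8,9}->{3,5,6,8} => REVISION
Constraint 2 (W < U) on D(W)={4,8,9} D(U)={3,5,6,8}: W {4,8,9}->{4}; U {3,5,6,8}->{5,6,8} => REVISION
Constraint 3 (U < X) on D(U)={5,6,8} D(X)={4,7,8,9}: X {4,7,8,9}->{7,8,9} => REVISION
Constraint 4 (U < W) on D(U)={5,6,8} D(W)={4}: U {5,6,8}->{}; W {4}->{} => REVISION
Total revisions = 4

Answer: 4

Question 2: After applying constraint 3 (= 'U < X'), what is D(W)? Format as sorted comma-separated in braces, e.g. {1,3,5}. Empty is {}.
Answer: {4}

Derivation:
Constraint 1 (U < W) on D(U)={3,5,6,8,9} D(W)={4,8,9}: U {3,5,6,8,9}->{3,5,6,8}
Constraint 2 (W < U) on D(W)={4,8,9} D(U)={3,5,6,8}: W {4,8,9}->{4}; U {3,5,6,8}->{5,6,8}
Constraint 3 (U < X) on D(U)={5,6,8} D(X)={4,7,8,9}: X {4,7,8,9}->{7,8,9}
So after constraint 3: D(W) = {4}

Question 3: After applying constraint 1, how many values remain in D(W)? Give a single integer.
Constraint 1 (U < W) on D(U)={3,5,6,8,9} D(W)={4,8,9}: U {3,5,6,8,9}->{3,5,6,8}
So after constraint 1: D(W)={4,8,9}, size = 3

Answer: 3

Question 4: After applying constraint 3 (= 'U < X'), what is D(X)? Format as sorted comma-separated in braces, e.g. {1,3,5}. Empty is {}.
Constraint 1 (U < W) on D(U)={3,5,6,8,9} D(W)={4,8,9}: U {3,5,6,8,9}->{3,5,6,8}
Constraint 2 (W < U) on D(W)={4,8,9} D(U)={3,5,6,8}: W {4,8,9}->{4}; U {3,5,6,8}->{5,6,8}
Constraint 3 (U < X) on D(U)={5,6,8} D(X)={4,7,8,9}: X {4,7,8,9}->{7,8,9}
So after constraint 3: D(X) = {7,8,9}

Answer: {7,8,9}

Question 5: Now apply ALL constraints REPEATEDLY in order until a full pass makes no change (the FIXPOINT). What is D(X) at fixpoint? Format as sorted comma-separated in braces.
Answer: {}

Derivation:
pass 0 (initial): D(X)={4,7,8,9}
pass 1: U {3,5,6,8,9}->{}; W {4,8,9}->{}; X {4,7,8,9}->{7,8,9}
pass 2: X {7,8,9}->{}
pass 3: no change
Fixpoint after 3 passes: D(X) = {}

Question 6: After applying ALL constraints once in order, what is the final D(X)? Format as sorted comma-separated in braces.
Constraint 1 (U < W) on D(U)={3,5,6,8,9} D(W)={4,8,9}: U {3,5,6,8,9}->{3,5,6,8}
Constraint 2 (W < U) on D(W)={4,8,9} D(U)={3,5,6,8}: W {4,8,9}->{4}; U {3,5,6,8}->{5,6,8}
Constraint 3 (U < X) on D(U)={5,6,8} D(X)={4,7,8,9}: X {4,7,8,9}->{7,8,9}
Constraint 4 (U < W) on D(U)={5,6,8} D(W)={4}: U {5,6,8}->{}; W {4}->{}
So after all 4 constraints: D(X) = {7,8,9}

Answer: {7,8,9}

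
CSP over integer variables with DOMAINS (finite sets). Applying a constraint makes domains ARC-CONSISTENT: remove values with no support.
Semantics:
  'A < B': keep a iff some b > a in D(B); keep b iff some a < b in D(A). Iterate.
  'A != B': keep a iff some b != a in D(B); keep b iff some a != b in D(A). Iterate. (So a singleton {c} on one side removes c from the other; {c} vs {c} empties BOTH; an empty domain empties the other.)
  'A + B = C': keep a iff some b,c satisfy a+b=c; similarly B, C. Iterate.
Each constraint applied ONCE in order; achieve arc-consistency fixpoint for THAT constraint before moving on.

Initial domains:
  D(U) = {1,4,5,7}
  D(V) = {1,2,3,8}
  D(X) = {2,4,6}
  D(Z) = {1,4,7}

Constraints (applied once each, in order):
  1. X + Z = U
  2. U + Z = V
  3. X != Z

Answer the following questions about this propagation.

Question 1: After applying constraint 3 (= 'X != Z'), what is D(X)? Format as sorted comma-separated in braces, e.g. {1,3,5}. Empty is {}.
Constraint 1 (X + Z = U) on D(X)={2,4,6} D(Z)={1,4,7} D(U)={1,4,5,7}: X {2,4,6}->{4,6}; Z {1,4,7}->{1}; U {1,4,5,7}->{5,7}
Constraint 2 (U + Z = V) on D(U)={5,7} D(Z)={1} D(V)={1,2,3,8}: U {5,7}->{7}; V {1,2,3,8}->{8}
Constraint 3 (X != Z) on D(X)={4,6} D(Z)={1}: no change
So after constraint 3: D(X) = {4,6}

Answer: {4,6}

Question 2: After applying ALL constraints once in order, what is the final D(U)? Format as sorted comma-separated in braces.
Answer: {7}

Derivation:
Constraint 1 (X + Z = U) on D(X)={2,4,6} D(Z)={1,4,7} D(U)={1,4,5,7}: X {2,4,6}->{4,6}; Z {1,4,7}->{1}; U {1,4,5,7}->{5,7}
Constraint 2 (U + Z = V) on D(U)={5,7} D(Z)={1} D(V)={1,2,3,8}: U {5,7}->{7}; V {1,2,3,8}->{8}
Constraint 3 (X != Z) on D(X)={4,6} D(Z)={1}: no change
So after all 3 constraints: D(U) = {7}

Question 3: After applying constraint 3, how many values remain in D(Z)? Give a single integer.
Constraint 1 (X + Z = U) on D(X)={2,4,6} D(Z)={1,4,7} D(U)={1,4,5,7}: X {2,4,6}->{4,6}; Z {1,4,7}->{1}; U {1,4,5,7}->{5,7}
Constraint 2 (U + Z = V) on D(U)={5,7} D(Z)={1} D(V)={1,2,3,8}: U {5,7}->{7}; V {1,2,3,8}->{8}
Constraint 3 (X != Z) on D(X)={4,6} D(Z)={1}: no change
So after constraint 3: D(Z)={1}, size = 1

Answer: 1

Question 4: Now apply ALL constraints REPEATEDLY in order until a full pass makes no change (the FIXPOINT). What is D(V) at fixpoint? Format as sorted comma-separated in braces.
Answer: {8}

Derivation:
pass 0 (initial): D(V)={1,2,3,8}
pass 1: U {1,4,5,7}->{7}; V {1,2,3,8}->{8}; X {2,4,6}->{4,6}; Z {1,4,7}->{1}
pass 2: X {4,6}->{6}
pass 3: no change
Fixpoint after 3 passes: D(V) = {8}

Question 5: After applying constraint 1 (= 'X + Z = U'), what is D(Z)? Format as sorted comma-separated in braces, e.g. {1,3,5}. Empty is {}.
Constraint 1 (X + Z = U) on D(X)={2,4,6} D(Z)={1,4,7} D(U)={1,4,5,7}: X {2,4,6}->{4,6}; Z {1,4,7}->{1}; U {1,4,5,7}->{5,7}
So after constraint 1: D(Z) = {1}

Answer: {1}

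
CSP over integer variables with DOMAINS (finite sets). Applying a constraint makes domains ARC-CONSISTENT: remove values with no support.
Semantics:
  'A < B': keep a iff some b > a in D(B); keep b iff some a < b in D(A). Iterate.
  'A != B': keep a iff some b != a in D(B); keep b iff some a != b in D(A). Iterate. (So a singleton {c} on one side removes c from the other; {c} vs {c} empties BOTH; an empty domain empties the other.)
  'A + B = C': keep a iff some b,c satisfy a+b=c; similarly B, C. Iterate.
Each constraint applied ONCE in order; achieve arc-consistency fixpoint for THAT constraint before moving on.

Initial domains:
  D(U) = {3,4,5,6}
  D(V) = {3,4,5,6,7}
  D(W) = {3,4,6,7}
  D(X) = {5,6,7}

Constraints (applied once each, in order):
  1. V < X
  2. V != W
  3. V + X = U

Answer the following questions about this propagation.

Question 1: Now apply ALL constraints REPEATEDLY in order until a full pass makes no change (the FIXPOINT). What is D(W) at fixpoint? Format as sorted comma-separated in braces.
Answer: {}

Derivation:
pass 0 (initial): D(W)={3,4,6,7}
pass 1: U {3,4,5,6}->{}; V {3,4,5,6,7}->{}; X {5,6,7}->{}
pass 2: W {3,4,6,7}->{}
pass 3: no change
Fixpoint after 3 passes: D(W) = {}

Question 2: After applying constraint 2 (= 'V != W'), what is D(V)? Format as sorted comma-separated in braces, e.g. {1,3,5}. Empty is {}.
Constraint 1 (V < X) on D(V)={3,4,5,6,7} D(X)={5,6,7}: V {3,4,5,6,7}->{3,4,5,6}
Constraint 2 (V != W) on D(V)={3,4,5,6} D(W)={3,4,6,7}: no change
So after constraint 2: D(V) = {3,4,5,6}

Answer: {3,4,5,6}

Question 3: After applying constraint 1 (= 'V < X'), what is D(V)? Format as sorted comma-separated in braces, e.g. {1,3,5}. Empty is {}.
Constraint 1 (V < X) on D(V)={3,4,5,6,7} D(X)={5,6,7}: V {3,4,5,6,7}->{3,4,5,6}
So after constraint 1: D(V) = {3,4,5,6}

Answer: {3,4,5,6}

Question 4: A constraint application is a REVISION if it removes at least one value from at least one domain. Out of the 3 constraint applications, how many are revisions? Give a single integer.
Answer: 2

Derivation:
Constraint 1 (V < X) on D(V)={3,4,5,6,7} D(X)={5,6,7}: V {3,4,5,6,7}->{3,4,5,6} => REVISION
Constraint 2 (V != W) on D(V)={3,4,5,6} D(W)={3,4,6,7}: no change => not a revision
Constraint 3 (V + X = U) on D(V)={3,4,5,6} D(X)={5,6,7} D(U)={3,4,5,6}: V {3,4,5,6}->{}; X {5,6,7}->{}; U {3,4,5,6}->{} => REVISION
Total revisions = 2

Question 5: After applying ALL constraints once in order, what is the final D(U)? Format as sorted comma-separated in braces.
Answer: {}

Derivation:
Constraint 1 (V < X) on D(V)={3,4,5,6,7} D(X)={5,6,7}: V {3,4,5,6,7}->{3,4,5,6}
Constraint 2 (V != W) on D(V)={3,4,5,6} D(W)={3,4,6,7}: no change
Constraint 3 (V + X = U) on D(V)={3,4,5,6} D(X)={5,6,7} D(U)={3,4,5,6}: V {3,4,5,6}->{}; X {5,6,7}->{}; U {3,4,5,6}->{}
So after all 3 constraints: D(U) = {}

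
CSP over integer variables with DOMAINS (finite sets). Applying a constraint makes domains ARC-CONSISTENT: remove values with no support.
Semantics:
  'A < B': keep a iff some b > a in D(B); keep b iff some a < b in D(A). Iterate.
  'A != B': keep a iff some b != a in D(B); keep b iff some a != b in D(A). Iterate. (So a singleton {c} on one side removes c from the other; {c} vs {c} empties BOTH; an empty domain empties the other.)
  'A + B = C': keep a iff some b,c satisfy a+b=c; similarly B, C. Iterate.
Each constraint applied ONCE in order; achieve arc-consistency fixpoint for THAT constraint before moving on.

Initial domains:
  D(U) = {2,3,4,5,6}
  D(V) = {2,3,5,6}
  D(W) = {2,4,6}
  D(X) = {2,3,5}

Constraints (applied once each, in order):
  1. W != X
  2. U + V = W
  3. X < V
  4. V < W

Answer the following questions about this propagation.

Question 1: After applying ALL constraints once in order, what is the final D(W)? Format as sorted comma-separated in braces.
Answer: {4,6}

Derivation:
Constraint 1 (W != X) on D(W)={2,4,6} D(X)={2,3,5}: no change
Constraint 2 (U + V = W) on D(U)={2,3,4,5,6} D(V)={2,3,5,6} D(W)={2,4,6}: U {2,3,4,5,6}->{2,3,4}; V {2,3,5,6}->{2,3}; W {2,4,6}->{4,6}
Constraint 3 (X < V) on D(X)={2,3,5} D(V)={2,3}: X {2,3,5}->{2}; V {2,3}->{3}
Constraint 4 (V < W) on D(V)={3} D(W)={4,6}: no change
So after all 4 constraints: D(W) = {4,6}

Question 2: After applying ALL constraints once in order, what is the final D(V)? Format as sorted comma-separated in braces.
Answer: {3}

Derivation:
Constraint 1 (W != X) on D(W)={2,4,6} D(X)={2,3,5}: no change
Constraint 2 (U + V = W) on D(U)={2,3,4,5,6} D(V)={2,3,5,6} D(W)={2,4,6}: U {2,3,4,5,6}->{2,3,4}; V {2,3,5,6}->{2,3}; W {2,4,6}->{4,6}
Constraint 3 (X < V) on D(X)={2,3,5} D(V)={2,3}: X {2,3,5}->{2}; V {2,3}->{3}
Constraint 4 (V < W) on D(V)={3} D(W)={4,6}: no change
So after all 4 constraints: D(V) = {3}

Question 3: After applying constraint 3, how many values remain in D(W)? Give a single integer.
Answer: 2

Derivation:
Constraint 1 (W != X) on D(W)={2,4,6} D(X)={2,3,5}: no change
Constraint 2 (U + V = W) on D(U)={2,3,4,5,6} D(V)={2,3,5,6} D(W)={2,4,6}: U {2,3,4,5,6}->{2,3,4}; V {2,3,5,6}->{2,3}; W {2,4,6}->{4,6}
Constraint 3 (X < V) on D(X)={2,3,5} D(V)={2,3}: X {2,3,5}->{2}; V {2,3}->{3}
So after constraint 3: D(W)={4,6}, size = 2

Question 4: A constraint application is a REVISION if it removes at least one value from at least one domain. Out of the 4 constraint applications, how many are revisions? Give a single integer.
Constraint 1 (W != X) on D(W)={2,4,6} D(X)={2,3,5}: no change => not a revision
Constraint 2 (U + V = W) on D(U)={2,3,4,5,6} D(V)={2,3,5,6} D(W)={2,4,6}: U {2,3,4,5,6}->{2,3,4}; V {2,3,5,6}->{2,3}; W {2,4,6}->{4,6} => REVISION
Constraint 3 (X < V) on D(X)={2,3,5} D(V)={2,3}: X {2,3,5}->{2}; V {2,3}->{3} => REVISION
Constraint 4 (V < W) on D(V)={3} D(W)={4,6}: no change => not a revision
Total revisions = 2

Answer: 2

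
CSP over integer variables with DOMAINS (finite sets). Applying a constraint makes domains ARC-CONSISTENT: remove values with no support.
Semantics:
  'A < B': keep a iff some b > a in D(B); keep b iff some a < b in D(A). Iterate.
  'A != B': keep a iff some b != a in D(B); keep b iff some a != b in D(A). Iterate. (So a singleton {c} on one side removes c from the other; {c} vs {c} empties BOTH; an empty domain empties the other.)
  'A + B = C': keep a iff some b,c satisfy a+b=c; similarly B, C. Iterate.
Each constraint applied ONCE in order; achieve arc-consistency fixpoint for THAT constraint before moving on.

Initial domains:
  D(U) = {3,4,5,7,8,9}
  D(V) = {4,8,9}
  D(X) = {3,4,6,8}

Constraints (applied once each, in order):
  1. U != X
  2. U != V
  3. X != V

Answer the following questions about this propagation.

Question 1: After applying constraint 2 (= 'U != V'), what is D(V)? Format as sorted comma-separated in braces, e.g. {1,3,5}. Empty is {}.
Constraint 1 (U != X) on D(U)={3,4,5,7,8,9} D(X)={3,4,6,8}: no change
Constraint 2 (U != V) on D(U)={3,4,5,7,8,9} D(V)={4,8,9}: no change
So after constraint 2: D(V) = {4,8,9}

Answer: {4,8,9}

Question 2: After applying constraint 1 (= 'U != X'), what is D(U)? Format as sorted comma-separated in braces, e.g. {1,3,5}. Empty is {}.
Answer: {3,4,5,7,8,9}

Derivation:
Constraint 1 (U != X) on D(U)={3,4,5,7,8,9} D(X)={3,4,6,8}: no change
So after constraint 1: D(U) = {3,4,5,7,8,9}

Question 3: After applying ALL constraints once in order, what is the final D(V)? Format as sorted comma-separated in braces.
Constraint 1 (U != X) on D(U)={3,4,5,7,8,9} D(X)={3,4,6,8}: no change
Constraint 2 (U != V) on D(U)={3,4,5,7,8,9} D(V)={4,8,9}: no change
Constraint 3 (X != V) on D(X)={3,4,6,8} D(V)={4,8,9}: no change
So after all 3 constraints: D(V) = {4,8,9}

Answer: {4,8,9}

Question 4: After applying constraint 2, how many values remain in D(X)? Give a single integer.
Answer: 4

Derivation:
Constraint 1 (U != X) on D(U)={3,4,5,7,8,9} D(X)={3,4,6,8}: no change
Constraint 2 (U != V) on D(U)={3,4,5,7,8,9} D(V)={4,8,9}: no change
So after constraint 2: D(X)={3,4,6,8}, size = 4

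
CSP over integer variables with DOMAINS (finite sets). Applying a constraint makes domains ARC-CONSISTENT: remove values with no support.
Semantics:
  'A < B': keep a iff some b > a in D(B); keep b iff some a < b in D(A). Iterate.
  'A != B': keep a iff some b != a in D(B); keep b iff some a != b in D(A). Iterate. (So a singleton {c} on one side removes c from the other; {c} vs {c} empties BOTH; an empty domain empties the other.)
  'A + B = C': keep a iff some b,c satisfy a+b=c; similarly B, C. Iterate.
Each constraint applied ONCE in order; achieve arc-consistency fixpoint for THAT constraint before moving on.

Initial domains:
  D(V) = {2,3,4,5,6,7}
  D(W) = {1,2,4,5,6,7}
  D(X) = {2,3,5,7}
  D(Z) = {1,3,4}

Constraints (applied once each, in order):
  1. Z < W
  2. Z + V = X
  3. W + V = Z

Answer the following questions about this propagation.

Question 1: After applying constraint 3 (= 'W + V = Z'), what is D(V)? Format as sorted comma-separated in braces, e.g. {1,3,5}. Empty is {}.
Constraint 1 (Z < W) on D(Z)={1,3,4} D(W)={1,2,4,5,6,7}: W {1,2,4,5,6,7}->{2,4,5,6,7}
Constraint 2 (Z + V = X) on D(Z)={1,3,4} D(V)={2,3,4,5,6,7} D(X)={2,3,5,7}: V {2,3,4,5,6,7}->{2,3,4,6}; X {2,3,5,7}->{3,5,7}
Constraint 3 (W + V = Z) on D(W)={2,4,5,6,7} D(V)={2,3,4,6} D(Z)={1,3,4}: W {2,4,5,6,7}->{2}; V {2,3,4,6}->{2}; Z {1,3,4}->{4}
So after constraint 3: D(V) = {2}

Answer: {2}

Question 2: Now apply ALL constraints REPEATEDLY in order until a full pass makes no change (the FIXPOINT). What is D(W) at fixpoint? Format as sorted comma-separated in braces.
Answer: {}

Derivation:
pass 0 (initial): D(W)={1,2,4,5,6,7}
pass 1: V {2,3,4,5,6,7}->{2}; W {1,2,4,5,6,7}->{2}; X {2,3,5,7}->{3,5,7}; Z {1,3,4}->{4}
pass 2: V {2}->{}; W {2}->{}; X {3,5,7}->{}; Z {4}->{}
pass 3: no change
Fixpoint after 3 passes: D(W) = {}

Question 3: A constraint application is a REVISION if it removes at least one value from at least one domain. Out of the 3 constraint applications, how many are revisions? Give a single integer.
Constraint 1 (Z < W) on D(Z)={1,3,4} D(W)={1,2,4,5,6,7}: W {1,2,4,5,6,7}->{2,4,5,6,7} => REVISION
Constraint 2 (Z + V = X) on D(Z)={1,3,4} D(V)={2,3,4,5,6,7} D(X)={2,3,5,7}: V {2,3,4,5,6,7}->{2,3,4,6}; X {2,3,5,7}->{3,5,7} => REVISION
Constraint 3 (W + V = Z) on D(W)={2,4,5,6,7} D(V)={2,3,4,6} D(Z)={1,3,4}: W {2,4,5,6,7}->{2}; V {2,3,4,6}->{2}; Z {1,3,4}->{4} => REVISION
Total revisions = 3

Answer: 3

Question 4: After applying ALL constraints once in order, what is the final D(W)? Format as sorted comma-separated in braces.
Constraint 1 (Z < W) on D(Z)={1,3,4} D(W)={1,2,4,5,6,7}: W {1,2,4,5,6,7}->{2,4,5,6,7}
Constraint 2 (Z + V = X) on D(Z)={1,3,4} D(V)={2,3,4,5,6,7} D(X)={2,3,5,7}: V {2,3,4,5,6,7}->{2,3,4,6}; X {2,3,5,7}->{3,5,7}
Constraint 3 (W + V = Z) on D(W)={2,4,5,6,7} D(V)={2,3,4,6} D(Z)={1,3,4}: W {2,4,5,6,7}->{2}; V {2,3,4,6}->{2}; Z {1,3,4}->{4}
So after all 3 constraints: D(W) = {2}

Answer: {2}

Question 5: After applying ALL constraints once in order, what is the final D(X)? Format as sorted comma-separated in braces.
Constraint 1 (Z < W) on D(Z)={1,3,4} D(W)={1,2,4,5,6,7}: W {1,2,4,5,6,7}->{2,4,5,6,7}
Constraint 2 (Z + V = X) on D(Z)={1,3,4} D(V)={2,3,4,5,6,7} D(X)={2,3,5,7}: V {2,3,4,5,6,7}->{2,3,4,6}; X {2,3,5,7}->{3,5,7}
Constraint 3 (W + V = Z) on D(W)={2,4,5,6,7} D(V)={2,3,4,6} D(Z)={1,3,4}: W {2,4,5,6,7}->{2}; V {2,3,4,6}->{2}; Z {1,3,4}->{4}
So after all 3 constraints: D(X) = {3,5,7}

Answer: {3,5,7}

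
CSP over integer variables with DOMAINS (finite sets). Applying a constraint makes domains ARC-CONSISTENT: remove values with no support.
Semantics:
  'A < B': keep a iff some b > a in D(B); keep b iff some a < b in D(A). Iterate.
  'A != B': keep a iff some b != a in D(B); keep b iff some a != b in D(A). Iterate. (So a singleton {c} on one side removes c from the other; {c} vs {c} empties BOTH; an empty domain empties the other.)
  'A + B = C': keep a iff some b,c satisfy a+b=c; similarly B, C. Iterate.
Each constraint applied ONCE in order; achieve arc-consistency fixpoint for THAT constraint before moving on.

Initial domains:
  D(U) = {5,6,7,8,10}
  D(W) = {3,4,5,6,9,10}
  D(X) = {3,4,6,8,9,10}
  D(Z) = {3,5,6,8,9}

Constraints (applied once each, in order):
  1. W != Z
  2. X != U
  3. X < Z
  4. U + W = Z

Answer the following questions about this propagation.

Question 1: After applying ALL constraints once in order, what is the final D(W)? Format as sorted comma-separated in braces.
Answer: {3,4}

Derivation:
Constraint 1 (W != Z) on D(W)={3,4,5,6,9,10} D(Z)={3,5,6,8,9}: no change
Constraint 2 (X != U) on D(X)={3,4,6,8,9,10} D(U)={5,6,7,8,10}: no change
Constraint 3 (X < Z) on D(X)={3,4,6,8,9,10} D(Z)={3,5,6,8,9}: X {3,4,6,8,9,10}->{3,4,6,8}; Z {3,5,6,8,9}->{5,6,8,9}
Constraint 4 (U + W = Z) on D(U)={5,6,7,8,10} D(W)={3,4,5,6,9,10} D(Z)={5,6,8,9}: U {5,6,7,8,10}->{5,6}; W {3,4,5,6,9,10}->{3,4}; Z {5,6,8,9}->{8,9}
So after all 4 constraints: D(W) = {3,4}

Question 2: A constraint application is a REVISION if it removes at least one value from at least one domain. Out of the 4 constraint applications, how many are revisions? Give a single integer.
Constraint 1 (W != Z) on D(W)={3,4,5,6,9,10} D(Z)={3,5,6,8,9}: no change => not a revision
Constraint 2 (X != U) on D(X)={3,4,6,8,9,10} D(U)={5,6,7,8,10}: no change => not a revision
Constraint 3 (X < Z) on D(X)={3,4,6,8,9,10} D(Z)={3,5,6,8,9}: X {3,4,6,8,9,10}->{3,4,6,8}; Z {3,5,6,8,9}->{5,6,8,9} => REVISION
Constraint 4 (U + W = Z) on D(U)={5,6,7,8,10} D(W)={3,4,5,6,9,10} D(Z)={5,6,8,9}: U {5,6,7,8,10}->{5,6}; W {3,4,5,6,9,10}->{3,4}; Z {5,6,8,9}->{8,9} => REVISION
Total revisions = 2

Answer: 2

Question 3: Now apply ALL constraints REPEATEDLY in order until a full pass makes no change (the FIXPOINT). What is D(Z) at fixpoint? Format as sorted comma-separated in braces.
Answer: {8,9}

Derivation:
pass 0 (initial): D(Z)={3,5,6,8,9}
pass 1: U {5,6,7,8,10}->{5,6}; W {3,4,5,6,9,10}->{3,4}; X {3,4,6,8,9,10}->{3,4,6,8}; Z {3,5,6,8,9}->{8,9}
pass 2: no change
Fixpoint after 2 passes: D(Z) = {8,9}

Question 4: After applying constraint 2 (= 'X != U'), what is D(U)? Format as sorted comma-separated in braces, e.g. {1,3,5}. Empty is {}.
Constraint 1 (W != Z) on D(W)={3,4,5,6,9,10} D(Z)={3,5,6,8,9}: no change
Constraint 2 (X != U) on D(X)={3,4,6,8,9,10} D(U)={5,6,7,8,10}: no change
So after constraint 2: D(U) = {5,6,7,8,10}

Answer: {5,6,7,8,10}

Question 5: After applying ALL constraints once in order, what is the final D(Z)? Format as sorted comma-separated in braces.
Constraint 1 (W != Z) on D(W)={3,4,5,6,9,10} D(Z)={3,5,6,8,9}: no change
Constraint 2 (X != U) on D(X)={3,4,6,8,9,10} D(U)={5,6,7,8,10}: no change
Constraint 3 (X < Z) on D(X)={3,4,6,8,9,10} D(Z)={3,5,6,8,9}: X {3,4,6,8,9,10}->{3,4,6,8}; Z {3,5,6,8,9}->{5,6,8,9}
Constraint 4 (U + W = Z) on D(U)={5,6,7,8,10} D(W)={3,4,5,6,9,10} D(Z)={5,6,8,9}: U {5,6,7,8,10}->{5,6}; W {3,4,5,6,9,10}->{3,4}; Z {5,6,8,9}->{8,9}
So after all 4 constraints: D(Z) = {8,9}

Answer: {8,9}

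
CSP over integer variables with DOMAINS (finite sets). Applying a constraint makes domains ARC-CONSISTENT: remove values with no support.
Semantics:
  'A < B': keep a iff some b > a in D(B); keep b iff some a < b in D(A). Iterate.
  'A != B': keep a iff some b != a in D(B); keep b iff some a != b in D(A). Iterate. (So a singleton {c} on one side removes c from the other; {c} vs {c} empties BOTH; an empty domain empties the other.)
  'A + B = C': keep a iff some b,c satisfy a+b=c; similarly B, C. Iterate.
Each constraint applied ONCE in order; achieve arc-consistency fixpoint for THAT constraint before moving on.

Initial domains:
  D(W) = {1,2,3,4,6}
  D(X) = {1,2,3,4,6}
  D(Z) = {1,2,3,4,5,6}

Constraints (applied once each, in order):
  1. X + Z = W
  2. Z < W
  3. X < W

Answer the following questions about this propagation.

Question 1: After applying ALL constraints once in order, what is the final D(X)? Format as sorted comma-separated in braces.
Answer: {1,2,3,4}

Derivation:
Constraint 1 (X + Z = W) on D(X)={1,2,3,4,6} D(Z)={1,2,3,4,5,6} D(W)={1,2,3,4,6}: X {1,2,3,4,6}->{1,2,3,4}; Z {1,2,3,4,5,6}->{1,2,3,4,5}; W {1,2,3,4,6}->{2,3,4,6}
Constraint 2 (Z < W) on D(Z)={1,2,3,4,5} D(W)={2,3,4,6}: no change
Constraint 3 (X < W) on D(X)={1,2,3,4} D(W)={2,3,4,6}: no change
So after all 3 constraints: D(X) = {1,2,3,4}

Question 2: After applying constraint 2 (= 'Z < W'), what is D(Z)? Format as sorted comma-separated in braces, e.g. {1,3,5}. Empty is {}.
Constraint 1 (X + Z = W) on D(X)={1,2,3,4,6} D(Z)={1,2,3,4,5,6} D(W)={1,2,3,4,6}: X {1,2,3,4,6}->{1,2,3,4}; Z {1,2,3,4,5,6}->{1,2,3,4,5}; W {1,2,3,4,6}->{2,3,4,6}
Constraint 2 (Z < W) on D(Z)={1,2,3,4,5} D(W)={2,3,4,6}: no change
So after constraint 2: D(Z) = {1,2,3,4,5}

Answer: {1,2,3,4,5}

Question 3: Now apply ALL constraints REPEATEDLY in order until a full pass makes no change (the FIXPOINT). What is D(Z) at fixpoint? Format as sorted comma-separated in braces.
pass 0 (initial): D(Z)={1,2,3,4,5,6}
pass 1: W {1,2,3,4,6}->{2,3,4,6}; X {1,2,3,4,6}->{1,2,3,4}; Z {1,2,3,4,5,6}->{1,2,3,4,5}
pass 2: no change
Fixpoint after 2 passes: D(Z) = {1,2,3,4,5}

Answer: {1,2,3,4,5}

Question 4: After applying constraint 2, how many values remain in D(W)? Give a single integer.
Constraint 1 (X + Z = W) on D(X)={1,2,3,4,6} D(Z)={1,2,3,4,5,6} D(W)={1,2,3,4,6}: X {1,2,3,4,6}->{1,2,3,4}; Z {1,2,3,4,5,6}->{1,2,3,4,5}; W {1,2,3,4,6}->{2,3,4,6}
Constraint 2 (Z < W) on D(Z)={1,2,3,4,5} D(W)={2,3,4,6}: no change
So after constraint 2: D(W)={2,3,4,6}, size = 4

Answer: 4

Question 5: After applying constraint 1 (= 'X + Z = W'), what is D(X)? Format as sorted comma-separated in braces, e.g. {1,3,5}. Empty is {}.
Answer: {1,2,3,4}

Derivation:
Constraint 1 (X + Z = W) on D(X)={1,2,3,4,6} D(Z)={1,2,3,4,5,6} D(W)={1,2,3,4,6}: X {1,2,3,4,6}->{1,2,3,4}; Z {1,2,3,4,5,6}->{1,2,3,4,5}; W {1,2,3,4,6}->{2,3,4,6}
So after constraint 1: D(X) = {1,2,3,4}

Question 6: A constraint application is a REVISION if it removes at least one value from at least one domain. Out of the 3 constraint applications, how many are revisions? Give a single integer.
Constraint 1 (X + Z = W) on D(X)={1,2,3,4,6} D(Z)={1,2,3,4,5,6} D(W)={1,2,3,4,6}: X {1,2,3,4,6}->{1,2,3,4}; Z {1,2,3,4,5,6}->{1,2,3,4,5}; W {1,2,3,4,6}->{2,3,4,6} => REVISION
Constraint 2 (Z < W) on D(Z)={1,2,3,4,5} D(W)={2,3,4,6}: no change => not a revision
Constraint 3 (X < W) on D(X)={1,2,3,4} D(W)={2,3,4,6}: no change => not a revision
Total revisions = 1

Answer: 1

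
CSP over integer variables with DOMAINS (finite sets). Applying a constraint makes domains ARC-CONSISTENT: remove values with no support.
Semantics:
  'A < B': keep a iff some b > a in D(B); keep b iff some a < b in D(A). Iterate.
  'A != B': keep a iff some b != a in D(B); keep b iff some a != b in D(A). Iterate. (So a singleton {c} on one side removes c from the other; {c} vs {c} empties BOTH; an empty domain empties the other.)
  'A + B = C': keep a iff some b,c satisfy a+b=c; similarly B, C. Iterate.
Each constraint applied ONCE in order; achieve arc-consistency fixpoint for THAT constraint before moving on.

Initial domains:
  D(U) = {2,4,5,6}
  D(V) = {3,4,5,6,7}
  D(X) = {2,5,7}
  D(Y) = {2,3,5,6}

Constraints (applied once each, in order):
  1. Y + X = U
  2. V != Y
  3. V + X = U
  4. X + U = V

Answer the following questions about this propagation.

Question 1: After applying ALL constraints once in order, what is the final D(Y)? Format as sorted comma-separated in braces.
Constraint 1 (Y + X = U) on D(Y)={2,3,5,6} D(X)={2,5,7} D(U)={2,4,5,6}: Y {2,3,5,6}->{2,3}; X {2,5,7}->{2}; U {2,4,5,6}->{4,5}
Constraint 2 (V != Y) on D(V)={3,4,5,6,7} D(Y)={2,3}: no change
Constraint 3 (V + X = U) on D(V)={3,4,5,6,7} D(X)={2} D(U)={4,5}: V {3,4,5,6,7}->{3}; U {4,5}->{5}
Constraint 4 (X + U = V) on D(X)={2} D(U)={5} D(V)={3}: X {2}->{}; U {5}->{}; V {3}->{}
So after all 4 constraints: D(Y) = {2,3}

Answer: {2,3}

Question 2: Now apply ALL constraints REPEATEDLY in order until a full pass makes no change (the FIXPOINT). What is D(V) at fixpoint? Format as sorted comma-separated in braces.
Answer: {}

Derivation:
pass 0 (initial): D(V)={3,4,5,6,7}
pass 1: U {2,4,5,6}->{}; V {3,4,5,6,7}->{}; X {2,5,7}->{}; Y {2,3,5,6}->{2,3}
pass 2: Y {2,3}->{}
pass 3: no change
Fixpoint after 3 passes: D(V) = {}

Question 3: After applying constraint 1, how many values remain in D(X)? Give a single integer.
Answer: 1

Derivation:
Constraint 1 (Y + X = U) on D(Y)={2,3,5,6} D(X)={2,5,7} D(U)={2,4,5,6}: Y {2,3,5,6}->{2,3}; X {2,5,7}->{2}; U {2,4,5,6}->{4,5}
So after constraint 1: D(X)={2}, size = 1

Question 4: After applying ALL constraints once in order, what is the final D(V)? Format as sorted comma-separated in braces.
Constraint 1 (Y + X = U) on D(Y)={2,3,5,6} D(X)={2,5,7} D(U)={2,4,5,6}: Y {2,3,5,6}->{2,3}; X {2,5,7}->{2}; U {2,4,5,6}->{4,5}
Constraint 2 (V != Y) on D(V)={3,4,5,6,7} D(Y)={2,3}: no change
Constraint 3 (V + X = U) on D(V)={3,4,5,6,7} D(X)={2} D(U)={4,5}: V {3,4,5,6,7}->{3}; U {4,5}->{5}
Constraint 4 (X + U = V) on D(X)={2} D(U)={5} D(V)={3}: X {2}->{}; U {5}->{}; V {3}->{}
So after all 4 constraints: D(V) = {}

Answer: {}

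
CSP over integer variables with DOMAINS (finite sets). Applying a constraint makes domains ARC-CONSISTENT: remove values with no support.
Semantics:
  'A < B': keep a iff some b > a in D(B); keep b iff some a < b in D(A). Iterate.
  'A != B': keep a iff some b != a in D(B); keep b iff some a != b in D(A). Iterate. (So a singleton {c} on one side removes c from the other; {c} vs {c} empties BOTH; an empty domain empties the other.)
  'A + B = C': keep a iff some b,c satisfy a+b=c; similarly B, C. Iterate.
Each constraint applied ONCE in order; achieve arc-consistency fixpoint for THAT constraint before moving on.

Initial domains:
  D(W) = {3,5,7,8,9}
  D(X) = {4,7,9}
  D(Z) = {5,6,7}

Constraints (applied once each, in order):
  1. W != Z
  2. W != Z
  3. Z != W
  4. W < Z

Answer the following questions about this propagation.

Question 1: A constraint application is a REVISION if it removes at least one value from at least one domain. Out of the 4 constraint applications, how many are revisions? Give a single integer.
Constraint 1 (W != Z) on D(W)={3,5,7,8,9} D(Z)={5,6,7}: no change => not a revision
Constraint 2 (W != Z) on D(W)={3,5,7,8,9} D(Z)={5,6,7}: no change => not a revision
Constraint 3 (Z != W) on D(Z)={5,6,7} D(W)={3,5,7,8,9}: no change => not a revision
Constraint 4 (W < Z) on D(W)={3,5,7,8,9} D(Z)={5,6,7}: W {3,5,7,8,9}->{3,5} => REVISION
Total revisions = 1

Answer: 1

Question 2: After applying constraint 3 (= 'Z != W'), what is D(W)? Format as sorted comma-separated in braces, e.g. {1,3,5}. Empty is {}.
Answer: {3,5,7,8,9}

Derivation:
Constraint 1 (W != Z) on D(W)={3,5,7,8,9} D(Z)={5,6,7}: no change
Constraint 2 (W != Z) on D(W)={3,5,7,8,9} D(Z)={5,6,7}: no change
Constraint 3 (Z != W) on D(Z)={5,6,7} D(W)={3,5,7,8,9}: no change
So after constraint 3: D(W) = {3,5,7,8,9}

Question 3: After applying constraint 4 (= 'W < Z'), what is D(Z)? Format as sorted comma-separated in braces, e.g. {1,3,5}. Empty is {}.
Answer: {5,6,7}

Derivation:
Constraint 1 (W != Z) on D(W)={3,5,7,8,9} D(Z)={5,6,7}: no change
Constraint 2 (W != Z) on D(W)={3,5,7,8,9} D(Z)={5,6,7}: no change
Constraint 3 (Z != W) on D(Z)={5,6,7} D(W)={3,5,7,8,9}: no change
Constraint 4 (W < Z) on D(W)={3,5,7,8,9} D(Z)={5,6,7}: W {3,5,7,8,9}->{3,5}
So after constraint 4: D(Z) = {5,6,7}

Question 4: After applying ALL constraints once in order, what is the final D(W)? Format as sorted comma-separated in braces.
Answer: {3,5}

Derivation:
Constraint 1 (W != Z) on D(W)={3,5,7,8,9} D(Z)={5,6,7}: no change
Constraint 2 (W != Z) on D(W)={3,5,7,8,9} D(Z)={5,6,7}: no change
Constraint 3 (Z != W) on D(Z)={5,6,7} D(W)={3,5,7,8,9}: no change
Constraint 4 (W < Z) on D(W)={3,5,7,8,9} D(Z)={5,6,7}: W {3,5,7,8,9}->{3,5}
So after all 4 constraints: D(W) = {3,5}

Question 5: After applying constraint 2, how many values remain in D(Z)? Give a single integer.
Constraint 1 (W != Z) on D(W)={3,5,7,8,9} D(Z)={5,6,7}: no change
Constraint 2 (W != Z) on D(W)={3,5,7,8,9} D(Z)={5,6,7}: no change
So after constraint 2: D(Z)={5,6,7}, size = 3

Answer: 3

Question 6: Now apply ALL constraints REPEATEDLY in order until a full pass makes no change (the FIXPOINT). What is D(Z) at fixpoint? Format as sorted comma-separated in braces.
pass 0 (initial): D(Z)={5,6,7}
pass 1: W {3,5,7,8,9}->{3,5}
pass 2: no change
Fixpoint after 2 passes: D(Z) = {5,6,7}

Answer: {5,6,7}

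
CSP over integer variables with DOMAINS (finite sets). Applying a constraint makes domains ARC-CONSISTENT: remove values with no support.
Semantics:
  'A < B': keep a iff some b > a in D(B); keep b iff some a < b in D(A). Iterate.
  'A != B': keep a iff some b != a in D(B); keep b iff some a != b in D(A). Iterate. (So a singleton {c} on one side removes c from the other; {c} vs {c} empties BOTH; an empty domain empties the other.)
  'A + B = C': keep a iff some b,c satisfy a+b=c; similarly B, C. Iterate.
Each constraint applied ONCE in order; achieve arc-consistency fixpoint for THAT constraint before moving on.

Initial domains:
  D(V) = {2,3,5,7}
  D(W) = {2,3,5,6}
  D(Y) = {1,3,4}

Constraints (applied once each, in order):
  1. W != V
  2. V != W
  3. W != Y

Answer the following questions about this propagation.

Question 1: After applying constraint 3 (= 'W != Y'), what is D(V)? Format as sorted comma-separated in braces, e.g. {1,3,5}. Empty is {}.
Answer: {2,3,5,7}

Derivation:
Constraint 1 (W != V) on D(W)={2,3,5,6} D(V)={2,3,5,7}: no change
Constraint 2 (V != W) on D(V)={2,3,5,7} D(W)={2,3,5,6}: no change
Constraint 3 (W != Y) on D(W)={2,3,5,6} D(Y)={1,3,4}: no change
So after constraint 3: D(V) = {2,3,5,7}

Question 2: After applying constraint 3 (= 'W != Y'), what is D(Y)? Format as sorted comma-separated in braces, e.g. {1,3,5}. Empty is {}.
Constraint 1 (W != V) on D(W)={2,3,5,6} D(V)={2,3,5,7}: no change
Constraint 2 (V != W) on D(V)={2,3,5,7} D(W)={2,3,5,6}: no change
Constraint 3 (W != Y) on D(W)={2,3,5,6} D(Y)={1,3,4}: no change
So after constraint 3: D(Y) = {1,3,4}

Answer: {1,3,4}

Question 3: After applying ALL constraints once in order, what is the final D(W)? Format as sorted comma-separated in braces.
Constraint 1 (W != V) on D(W)={2,3,5,6} D(V)={2,3,5,7}: no change
Constraint 2 (V != W) on D(V)={2,3,5,7} D(W)={2,3,5,6}: no change
Constraint 3 (W != Y) on D(W)={2,3,5,6} D(Y)={1,3,4}: no change
So after all 3 constraints: D(W) = {2,3,5,6}

Answer: {2,3,5,6}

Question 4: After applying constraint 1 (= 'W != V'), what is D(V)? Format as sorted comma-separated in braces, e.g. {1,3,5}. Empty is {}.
Constraint 1 (W != V) on D(W)={2,3,5,6} D(V)={2,3,5,7}: no change
So after constraint 1: D(V) = {2,3,5,7}

Answer: {2,3,5,7}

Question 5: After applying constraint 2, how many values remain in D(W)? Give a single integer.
Constraint 1 (W != V) on D(W)={2,3,5,6} D(V)={2,3,5,7}: no change
Constraint 2 (V != W) on D(V)={2,3,5,7} D(W)={2,3,5,6}: no change
So after constraint 2: D(W)={2,3,5,6}, size = 4

Answer: 4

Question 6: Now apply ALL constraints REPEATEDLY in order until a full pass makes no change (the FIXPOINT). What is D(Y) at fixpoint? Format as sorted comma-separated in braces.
Answer: {1,3,4}

Derivation:
pass 0 (initial): D(Y)={1,3,4}
pass 1: no change
Fixpoint after 1 passes: D(Y) = {1,3,4}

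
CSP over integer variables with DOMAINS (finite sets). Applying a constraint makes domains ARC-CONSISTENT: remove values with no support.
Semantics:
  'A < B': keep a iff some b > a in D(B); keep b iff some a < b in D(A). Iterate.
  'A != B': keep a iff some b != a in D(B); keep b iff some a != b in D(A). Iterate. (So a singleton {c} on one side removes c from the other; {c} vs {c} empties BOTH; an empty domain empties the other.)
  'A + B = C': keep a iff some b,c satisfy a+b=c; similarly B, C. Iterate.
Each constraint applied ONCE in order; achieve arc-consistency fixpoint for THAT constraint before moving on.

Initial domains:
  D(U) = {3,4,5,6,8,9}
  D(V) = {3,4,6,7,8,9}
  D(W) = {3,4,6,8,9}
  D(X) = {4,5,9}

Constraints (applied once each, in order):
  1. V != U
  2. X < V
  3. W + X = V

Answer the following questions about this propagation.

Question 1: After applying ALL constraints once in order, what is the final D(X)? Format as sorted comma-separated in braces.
Answer: {4,5}

Derivation:
Constraint 1 (V != U) on D(V)={3,4,6,7,8,9} D(U)={3,4,5,6,8,9}: no change
Constraint 2 (X < V) on D(X)={4,5,9} D(V)={3,4,6,7,8,9}: X {4,5,9}->{4,5}; V {3,4,6,7,8,9}->{6,7,8,9}
Constraint 3 (W + X = V) on D(W)={3,4,6,8,9} D(X)={4,5} D(V)={6,7,8,9}: W {3,4,6,8,9}->{3,4}; V {6,7,8,9}->{7,8,9}
So after all 3 constraints: D(X) = {4,5}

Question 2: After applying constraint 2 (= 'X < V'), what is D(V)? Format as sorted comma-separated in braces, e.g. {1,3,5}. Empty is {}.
Answer: {6,7,8,9}

Derivation:
Constraint 1 (V != U) on D(V)={3,4,6,7,8,9} D(U)={3,4,5,6,8,9}: no change
Constraint 2 (X < V) on D(X)={4,5,9} D(V)={3,4,6,7,8,9}: X {4,5,9}->{4,5}; V {3,4,6,7,8,9}->{6,7,8,9}
So after constraint 2: D(V) = {6,7,8,9}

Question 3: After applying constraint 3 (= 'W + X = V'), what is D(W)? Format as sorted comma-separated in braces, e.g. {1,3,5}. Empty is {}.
Constraint 1 (V != U) on D(V)={3,4,6,7,8,9} D(U)={3,4,5,6,8,9}: no change
Constraint 2 (X < V) on D(X)={4,5,9} D(V)={3,4,6,7,8,9}: X {4,5,9}->{4,5}; V {3,4,6,7,8,9}->{6,7,8,9}
Constraint 3 (W + X = V) on D(W)={3,4,6,8,9} D(X)={4,5} D(V)={6,7,8,9}: W {3,4,6,8,9}->{3,4}; V {6,7,8,9}->{7,8,9}
So after constraint 3: D(W) = {3,4}

Answer: {3,4}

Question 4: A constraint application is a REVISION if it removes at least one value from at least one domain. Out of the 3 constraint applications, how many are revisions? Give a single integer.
Answer: 2

Derivation:
Constraint 1 (V != U) on D(V)={3,4,6,7,8,9} D(U)={3,4,5,6,8,9}: no change => not a revision
Constraint 2 (X < V) on D(X)={4,5,9} D(V)={3,4,6,7,8,9}: X {4,5,9}->{4,5}; V {3,4,6,7,8,9}->{6,7,8,9} => REVISION
Constraint 3 (W + X = V) on D(W)={3,4,6,8,9} D(X)={4,5} D(V)={6,7,8,9}: W {3,4,6,8,9}->{3,4}; V {6,7,8,9}->{7,8,9} => REVISION
Total revisions = 2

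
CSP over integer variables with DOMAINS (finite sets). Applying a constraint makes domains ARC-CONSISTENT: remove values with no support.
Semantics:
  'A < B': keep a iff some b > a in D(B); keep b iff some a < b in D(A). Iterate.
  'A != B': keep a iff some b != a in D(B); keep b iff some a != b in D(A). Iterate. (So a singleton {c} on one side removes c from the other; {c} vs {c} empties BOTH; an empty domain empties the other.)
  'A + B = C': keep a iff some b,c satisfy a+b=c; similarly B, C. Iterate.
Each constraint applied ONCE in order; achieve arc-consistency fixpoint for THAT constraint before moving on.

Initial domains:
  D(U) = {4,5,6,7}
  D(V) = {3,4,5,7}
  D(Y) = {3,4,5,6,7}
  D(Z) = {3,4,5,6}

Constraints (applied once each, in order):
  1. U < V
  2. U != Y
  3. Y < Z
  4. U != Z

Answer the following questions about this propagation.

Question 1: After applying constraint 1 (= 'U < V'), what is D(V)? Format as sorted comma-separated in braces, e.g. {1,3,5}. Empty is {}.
Constraint 1 (U < V) on D(U)={4,5,6,7} D(V)={3,4,5,7}: U {4,5,6,7}->{4,5,6}; V {3,4,5,7}->{5,7}
So after constraint 1: D(V) = {5,7}

Answer: {5,7}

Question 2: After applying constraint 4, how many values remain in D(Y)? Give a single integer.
Answer: 3

Derivation:
Constraint 1 (U < V) on D(U)={4,5,6,7} D(V)={3,4,5,7}: U {4,5,6,7}->{4,5,6}; V {3,4,5,7}->{5,7}
Constraint 2 (U != Y) on D(U)={4,5,6} D(Y)={3,4,5,6,7}: no change
Constraint 3 (Y < Z) on D(Y)={3,4,5,6,7} D(Z)={3,4,5,6}: Y {3,4,5,6,7}->{3,4,5}; Z {3,4,5,6}->{4,5,6}
Constraint 4 (U != Z) on D(U)={4,5,6} D(Z)={4,5,6}: no change
So after constraint 4: D(Y)={3,4,5}, size = 3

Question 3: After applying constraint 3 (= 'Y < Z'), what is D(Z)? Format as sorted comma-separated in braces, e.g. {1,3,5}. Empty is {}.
Answer: {4,5,6}

Derivation:
Constraint 1 (U < V) on D(U)={4,5,6,7} D(V)={3,4,5,7}: U {4,5,6,7}->{4,5,6}; V {3,4,5,7}->{5,7}
Constraint 2 (U != Y) on D(U)={4,5,6} D(Y)={3,4,5,6,7}: no change
Constraint 3 (Y < Z) on D(Y)={3,4,5,6,7} D(Z)={3,4,5,6}: Y {3,4,5,6,7}->{3,4,5}; Z {3,4,5,6}->{4,5,6}
So after constraint 3: D(Z) = {4,5,6}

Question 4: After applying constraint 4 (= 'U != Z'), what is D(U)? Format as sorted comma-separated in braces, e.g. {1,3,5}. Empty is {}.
Constraint 1 (U < V) on D(U)={4,5,6,7} D(V)={3,4,5,7}: U {4,5,6,7}->{4,5,6}; V {3,4,5,7}->{5,7}
Constraint 2 (U != Y) on D(U)={4,5,6} D(Y)={3,4,5,6,7}: no change
Constraint 3 (Y < Z) on D(Y)={3,4,5,6,7} D(Z)={3,4,5,6}: Y {3,4,5,6,7}->{3,4,5}; Z {3,4,5,6}->{4,5,6}
Constraint 4 (U != Z) on D(U)={4,5,6} D(Z)={4,5,6}: no change
So after constraint 4: D(U) = {4,5,6}

Answer: {4,5,6}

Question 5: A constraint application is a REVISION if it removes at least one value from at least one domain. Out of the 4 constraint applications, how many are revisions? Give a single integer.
Answer: 2

Derivation:
Constraint 1 (U < V) on D(U)={4,5,6,7} D(V)={3,4,5,7}: U {4,5,6,7}->{4,5,6}; V {3,4,5,7}->{5,7} => REVISION
Constraint 2 (U != Y) on D(U)={4,5,6} D(Y)={3,4,5,6,7}: no change => not a revision
Constraint 3 (Y < Z) on D(Y)={3,4,5,6,7} D(Z)={3,4,5,6}: Y {3,4,5,6,7}->{3,4,5}; Z {3,4,5,6}->{4,5,6} => REVISION
Constraint 4 (U != Z) on D(U)={4,5,6} D(Z)={4,5,6}: no change => not a revision
Total revisions = 2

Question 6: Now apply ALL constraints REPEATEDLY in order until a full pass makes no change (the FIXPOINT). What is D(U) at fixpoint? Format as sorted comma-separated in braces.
Answer: {4,5,6}

Derivation:
pass 0 (initial): D(U)={4,5,6,7}
pass 1: U {4,5,6,7}->{4,5,6}; V {3,4,5,7}->{5,7}; Y {3,4,5,6,7}->{3,4,5}; Z {3,4,5,6}->{4,5,6}
pass 2: no change
Fixpoint after 2 passes: D(U) = {4,5,6}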